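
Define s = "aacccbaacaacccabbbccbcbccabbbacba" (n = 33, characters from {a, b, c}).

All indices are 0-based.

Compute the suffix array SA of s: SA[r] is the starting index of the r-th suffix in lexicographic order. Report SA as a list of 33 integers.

rank→(start, suffix):
  0 → (32, 'a')
  1 → (6, 'aacaacccabbbccbcbccabbbacba')
  2 → (9, 'aacccabbbccbcbccabbbacba')
  3 → (0, 'aacccbaacaacccabbbccbcbccabbbacba')
  4 → (25, 'abbbacba')
  5 → (14, 'abbbccbcbccabbbacba')
  6 → (7, 'acaacccabbbccbcbccabbbacba')
  7 → (29, 'acba')
  8 → (10, 'acccabbbccbcbccabbbacba')
  9 → (1, 'acccbaacaacccabbbccbcbccabbbacba')
  10 → (31, 'ba')
  11 → (5, 'baacaacccabbbccbcbccabbbacba')
  12 → (28, 'bacba')
  13 → (27, 'bbacba')
  14 → (26, 'bbbacba')
  15 → (15, 'bbbccbcbccabbbacba')
  16 → (16, 'bbccbcbccabbbacba')
  17 → (20, 'bcbccabbbacba')
  18 → (22, 'bccabbbacba')
  19 → (17, 'bccbcbccabbbacba')
  20 → (8, 'caacccabbbccbcbccabbbacba')
  21 → (24, 'cabbbacba')
  22 → (13, 'cabbbccbcbccabbbacba')
  23 → (30, 'cba')
  24 → (4, 'cbaacaacccabbbccbcbccabbbacba')
  25 → (19, 'cbcbccabbbacba')
  26 → (21, 'cbccabbbacba')
  27 → (23, 'ccabbbacba')
  28 → (12, 'ccabbbccbcbccabbbacba')
  29 → (3, 'ccbaacaacccabbbccbcbccabbbacba')
  30 → (18, 'ccbcbccabbbacba')
  31 → (11, 'cccabbbccbcbccabbbacba')
  32 → (2, 'cccbaacaacccabbbccbcbccabbbacba')

[32, 6, 9, 0, 25, 14, 7, 29, 10, 1, 31, 5, 28, 27, 26, 15, 16, 20, 22, 17, 8, 24, 13, 30, 4, 19, 21, 23, 12, 3, 18, 11, 2]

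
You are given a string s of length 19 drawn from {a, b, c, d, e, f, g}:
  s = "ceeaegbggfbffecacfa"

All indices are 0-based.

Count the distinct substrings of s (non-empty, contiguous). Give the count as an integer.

rank | idx | suffix
   0 |  18 | a
   1 |  15 | acfa
   2 |   3 | aegbggfbffecacfa
   3 |  10 | bffecacfa
   4 |   6 | bggfbffecacfa
   5 |  14 | cacfa
   6 |   0 | ceeaegbggfbffecacfa
   7 |  16 | cfa
   8 |   2 | eaegbggfbffecacfa
   9 |  13 | ecacfa
  10 |   1 | eeaegbggfbffecacfa
  11 |   4 | egbggfbffecacfa
  12 |  17 | fa
  13 |   9 | fbffecacfa
  14 |  12 | fecacfa
  15 |  11 | ffecacfa
  16 |   5 | gbggfbffecacfa
  17 |   8 | gfbffecacfa
  18 |   7 | ggfbffecacfa

SA = [18, 15, 3, 10, 6, 14, 0, 16, 2, 13, 1, 4, 17, 9, 12, 11, 5, 8, 7]
[i] adj suffixes → lcp
  [1] 18/15 → 1 ('a')
  [2] 15/3 → 1 ('a')
  [3] 3/10 → 0 ('')
  [4] 10/6 → 1 ('b')
  [5] 6/14 → 0 ('')
  [6] 14/0 → 1 ('c')
  [7] 0/16 → 1 ('c')
  [8] 16/2 → 0 ('')
  [9] 2/13 → 1 ('e')
  [10] 13/1 → 1 ('e')
  [11] 1/4 → 1 ('e')
  [12] 4/17 → 0 ('')
  [13] 17/9 → 1 ('f')
  [14] 9/12 → 1 ('f')
  [15] 12/11 → 1 ('f')
  [16] 11/5 → 0 ('')
  [17] 5/8 → 1 ('g')
  [18] 8/7 → 1 ('g')

n(n+1)/2 = 19·20/2 = 190
Σ LCP = 0 + 1 + 1 + 0 + 1 + 0 + 1 + 1 + 0 + 1 + 1 + 1 + 0 + 1 + 1 + 1 + 0 + 1 + 1 = 13
distinct = 190 − 13 = 177

177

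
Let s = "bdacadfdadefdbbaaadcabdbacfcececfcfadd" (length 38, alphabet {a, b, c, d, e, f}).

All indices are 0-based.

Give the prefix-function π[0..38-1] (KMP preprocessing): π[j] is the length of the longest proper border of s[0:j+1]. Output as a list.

[0, 0, 0, 0, 0, 0, 0, 0, 0, 0, 0, 0, 0, 1, 1, 0, 0, 0, 0, 0, 0, 1, 2, 1, 0, 0, 0, 0, 0, 0, 0, 0, 0, 0, 0, 0, 0, 0]

π[0] = 0
j=1 s[j]='d': π[1]=0 (border '')
j=2 s[j]='a': π[2]=0 (border '')
j=3 s[j]='c': π[3]=0 (border '')
j=4 s[j]='a': π[4]=0 (border '')
j=5 s[j]='d': π[5]=0 (border '')
j=6 s[j]='f': π[6]=0 (border '')
j=7 s[j]='d': π[7]=0 (border '')
j=8 s[j]='a': π[8]=0 (border '')
j=9 s[j]='d': π[9]=0 (border '')
j=10 s[j]='e': π[10]=0 (border '')
j=11 s[j]='f': π[11]=0 (border '')
j=12 s[j]='d': π[12]=0 (border '')
j=13 s[j]='b': π[13]=1 (border 'b')
j=14 s[j]='b': k: 1→0; π[14]=1 (border 'b')
j=15 s[j]='a': k: 1→0; π[15]=0 (border '')
j=16 s[j]='a': π[16]=0 (border '')
j=17 s[j]='a': π[17]=0 (border '')
j=18 s[j]='d': π[18]=0 (border '')
j=19 s[j]='c': π[19]=0 (border '')
j=20 s[j]='a': π[20]=0 (border '')
j=21 s[j]='b': π[21]=1 (border 'b')
j=22 s[j]='d': π[22]=2 (border 'bd')
j=23 s[j]='b': k: 2→0; π[23]=1 (border 'b')
j=24 s[j]='a': k: 1→0; π[24]=0 (border '')
j=25 s[j]='c': π[25]=0 (border '')
j=26 s[j]='f': π[26]=0 (border '')
j=27 s[j]='c': π[27]=0 (border '')
j=28 s[j]='e': π[28]=0 (border '')
j=29 s[j]='c': π[29]=0 (border '')
j=30 s[j]='e': π[30]=0 (border '')
j=31 s[j]='c': π[31]=0 (border '')
j=32 s[j]='f': π[32]=0 (border '')
j=33 s[j]='c': π[33]=0 (border '')
j=34 s[j]='f': π[34]=0 (border '')
j=35 s[j]='a': π[35]=0 (border '')
j=36 s[j]='d': π[36]=0 (border '')
j=37 s[j]='d': π[37]=0 (border '')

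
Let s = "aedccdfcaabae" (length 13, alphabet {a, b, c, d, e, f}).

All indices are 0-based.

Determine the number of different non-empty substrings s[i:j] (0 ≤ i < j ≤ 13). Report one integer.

83

rank | idx | suffix
   0 |   8 | aabae
   1 |   9 | abae
   2 |  11 | ae
   3 |   0 | aedccdfcaabae
   4 |  10 | bae
   5 |   7 | caabae
   6 |   3 | ccdfcaabae
   7 |   4 | cdfcaabae
   8 |   2 | dccdfcaabae
   9 |   5 | dfcaabae
  10 |  12 | e
  11 |   1 | edccdfcaabae
  12 |   6 | fcaabae

SA = [8, 9, 11, 0, 10, 7, 3, 4, 2, 5, 12, 1, 6]
i: (SA[i-1],SA[i]) lcp shared
  1: (8,9) 1 'a'
  2: (9,11) 1 'a'
  3: (11,0) 2 'ae'
  4: (0,10) 0 ''
  5: (10,7) 0 ''
  6: (7,3) 1 'c'
  7: (3,4) 1 'c'
  8: (4,2) 0 ''
  9: (2,5) 1 'd'
  10: (5,12) 0 ''
  11: (12,1) 1 'e'
  12: (1,6) 0 ''

n(n+1)/2 = 13·14/2 = 91
Σ LCP = 0 + 1 + 1 + 2 + 0 + 0 + 1 + 1 + 0 + 1 + 0 + 1 + 0 = 8
distinct = 91 − 8 = 83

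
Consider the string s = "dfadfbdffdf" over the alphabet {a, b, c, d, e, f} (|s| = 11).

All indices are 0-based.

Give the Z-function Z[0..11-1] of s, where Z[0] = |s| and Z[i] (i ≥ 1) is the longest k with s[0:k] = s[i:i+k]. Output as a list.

[11, 0, 0, 2, 0, 0, 2, 0, 0, 2, 0]

Z[0]=11
i=1: fresh scan; Z[1]=0
i=2: fresh scan; Z[2]=0
i=3: fresh scan; Z[3]=2 scan→box=[3,5)
i=4: min(r-i=1, Z[1]=0)=0; Z[4]=0
i=5: fresh scan; Z[5]=0
i=6: fresh scan; Z[6]=2 scan→box=[6,8)
i=7: min(r-i=1, Z[1]=0)=0; Z[7]=0
i=8: fresh scan; Z[8]=0
i=9: fresh scan; Z[9]=2 scan→box=[9,11)
i=10: min(r-i=1, Z[1]=0)=0; Z[10]=0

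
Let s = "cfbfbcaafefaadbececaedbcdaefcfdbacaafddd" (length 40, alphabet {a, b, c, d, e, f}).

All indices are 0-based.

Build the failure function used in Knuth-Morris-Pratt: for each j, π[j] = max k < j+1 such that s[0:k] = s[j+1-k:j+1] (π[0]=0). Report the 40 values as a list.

[0, 0, 0, 0, 0, 1, 0, 0, 0, 0, 0, 0, 0, 0, 0, 0, 1, 0, 1, 0, 0, 0, 0, 1, 0, 0, 0, 0, 1, 2, 0, 0, 0, 1, 0, 0, 0, 0, 0, 0]

π[0] = 0
j=1 s[j]='f': π[1]=0 (border '')
j=2 s[j]='b': π[2]=0 (border '')
j=3 s[j]='f': π[3]=0 (border '')
j=4 s[j]='b': π[4]=0 (border '')
j=5 s[j]='c': π[5]=1 (border 'c')
j=6 s[j]='a': k: 1→0; π[6]=0 (border '')
j=7 s[j]='a': π[7]=0 (border '')
j=8 s[j]='f': π[8]=0 (border '')
j=9 s[j]='e': π[9]=0 (border '')
j=10 s[j]='f': π[10]=0 (border '')
j=11 s[j]='a': π[11]=0 (border '')
j=12 s[j]='a': π[12]=0 (border '')
j=13 s[j]='d': π[13]=0 (border '')
j=14 s[j]='b': π[14]=0 (border '')
j=15 s[j]='e': π[15]=0 (border '')
j=16 s[j]='c': π[16]=1 (border 'c')
j=17 s[j]='e': k: 1→0; π[17]=0 (border '')
j=18 s[j]='c': π[18]=1 (border 'c')
j=19 s[j]='a': k: 1→0; π[19]=0 (border '')
j=20 s[j]='e': π[20]=0 (border '')
j=21 s[j]='d': π[21]=0 (border '')
j=22 s[j]='b': π[22]=0 (border '')
j=23 s[j]='c': π[23]=1 (border 'c')
j=24 s[j]='d': k: 1→0; π[24]=0 (border '')
j=25 s[j]='a': π[25]=0 (border '')
j=26 s[j]='e': π[26]=0 (border '')
j=27 s[j]='f': π[27]=0 (border '')
j=28 s[j]='c': π[28]=1 (border 'c')
j=29 s[j]='f': π[29]=2 (border 'cf')
j=30 s[j]='d': k: 2→0; π[30]=0 (border '')
j=31 s[j]='b': π[31]=0 (border '')
j=32 s[j]='a': π[32]=0 (border '')
j=33 s[j]='c': π[33]=1 (border 'c')
j=34 s[j]='a': k: 1→0; π[34]=0 (border '')
j=35 s[j]='a': π[35]=0 (border '')
j=36 s[j]='f': π[36]=0 (border '')
j=37 s[j]='d': π[37]=0 (border '')
j=38 s[j]='d': π[38]=0 (border '')
j=39 s[j]='d': π[39]=0 (border '')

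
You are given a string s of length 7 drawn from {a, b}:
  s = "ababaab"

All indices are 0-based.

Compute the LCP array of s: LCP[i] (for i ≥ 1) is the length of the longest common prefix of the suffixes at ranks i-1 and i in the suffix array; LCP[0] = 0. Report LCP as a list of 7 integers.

rank | idx | suffix
   0 |   4 | aab
   1 |   5 | ab
   2 |   2 | abaab
   3 |   0 | ababaab
   4 |   6 | b
   5 |   3 | baab
   6 |   1 | babaab

SA = [4, 5, 2, 0, 6, 3, 1]
rank  pair      lcp
   1  s[4:],s[5:]  1  'a'
   2  s[5:],s[2:]  2  'ab'
   3  s[2:],s[0:]  3  'aba'
   4  s[0:],s[6:]  0  ''
   5  s[6:],s[3:]  1  'b'
   6  s[3:],s[1:]  2  'ba'

[0, 1, 2, 3, 0, 1, 2]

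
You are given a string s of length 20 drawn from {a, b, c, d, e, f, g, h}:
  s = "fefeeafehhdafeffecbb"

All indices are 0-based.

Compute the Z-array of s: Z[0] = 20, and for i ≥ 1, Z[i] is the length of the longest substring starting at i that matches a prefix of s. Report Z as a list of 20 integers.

Z[0]=20
i=1: outside box; Z[1]=0
i=2: outside box; Z[2]=2 extend→box=[2,4)
i=3: min(r-i=1, Z[1]=0)=0; Z[3]=0
i=4: outside box; Z[4]=0
i=5: outside box; Z[5]=0
i=6: outside box; Z[6]=2 extend→box=[6,8)
i=7: min(r-i=1, Z[1]=0)=0; Z[7]=0
i=8: outside box; Z[8]=0
i=9: outside box; Z[9]=0
i=10: outside box; Z[10]=0
i=11: outside box; Z[11]=0
i=12: outside box; Z[12]=3 extend→box=[12,15)
i=13: min(r-i=2, Z[1]=0)=0; Z[13]=0
i=14: min(r-i=1, Z[2]=2)=1; Z[14]=1
i=15: outside box; Z[15]=2 extend→box=[15,17)
i=16: min(r-i=1, Z[1]=0)=0; Z[16]=0
i=17: outside box; Z[17]=0
i=18: outside box; Z[18]=0
i=19: outside box; Z[19]=0

[20, 0, 2, 0, 0, 0, 2, 0, 0, 0, 0, 0, 3, 0, 1, 2, 0, 0, 0, 0]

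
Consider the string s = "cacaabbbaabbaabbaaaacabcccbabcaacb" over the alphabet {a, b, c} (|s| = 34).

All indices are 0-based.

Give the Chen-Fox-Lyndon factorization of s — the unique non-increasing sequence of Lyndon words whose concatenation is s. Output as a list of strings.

emit factor 1: 'c' (i=0, period=1)
emit factor 2: 'ac' (i=1, period=2)
emit factor 3: 'aabbb' (i=3, period=5)
emit factor 4: 'aabb' (i=8, period=4)
emit factor 5: 'aabb' (i=12, period=4)
emit factor 6: 'aaaacabcccbabcaacb' (i=16, period=18)

["c", "ac", "aabbb", "aabb", "aabb", "aaaacabcccbabcaacb"]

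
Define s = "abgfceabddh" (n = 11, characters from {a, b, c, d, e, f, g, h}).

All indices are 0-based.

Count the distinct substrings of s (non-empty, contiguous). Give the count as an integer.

rank→(start, suffix):
  0 → (6, 'abddh')
  1 → (0, 'abgfceabddh')
  2 → (7, 'bddh')
  3 → (1, 'bgfceabddh')
  4 → (4, 'ceabddh')
  5 → (8, 'ddh')
  6 → (9, 'dh')
  7 → (5, 'eabddh')
  8 → (3, 'fceabddh')
  9 → (2, 'gfceabddh')
  10 → (10, 'h')

SA = [6, 0, 7, 1, 4, 8, 9, 5, 3, 2, 10]
i: (SA[i-1],SA[i]) lcp shared
  1: (6,0) 2 'ab'
  2: (0,7) 0 ''
  3: (7,1) 1 'b'
  4: (1,4) 0 ''
  5: (4,8) 0 ''
  6: (8,9) 1 'd'
  7: (9,5) 0 ''
  8: (5,3) 0 ''
  9: (3,2) 0 ''
  10: (2,10) 0 ''

n(n+1)/2 = 11·12/2 = 66
Σ LCP = 0 + 2 + 0 + 1 + 0 + 0 + 1 + 0 + 0 + 0 + 0 = 4
distinct = 66 − 4 = 62

62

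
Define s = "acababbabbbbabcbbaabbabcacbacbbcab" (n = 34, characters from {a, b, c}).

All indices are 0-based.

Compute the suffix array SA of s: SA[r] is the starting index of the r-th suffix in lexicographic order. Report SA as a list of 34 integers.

rank | idx | suffix
   0 |  17 | aabbabcacbacbbcab
   1 |  32 | ab
   2 |   2 | ababbabbbbabcbbaabbabcacbacbbcab
   3 |   4 | abbabbbbabcbbaabbabcacbacbbcab
   4 |  18 | abbabcacbacbbcab
   5 |   7 | abbbbabcbbaabbabcacbacbbcab
   6 |  21 | abcacbacbbcab
   7 |  12 | abcbbaabbabcacbacbbcab
   8 |   0 | acababbabbbbabcbbaabbabcacbacbbcab
   9 |  24 | acbacbbcab
  10 |  27 | acbbcab
  11 |  33 | b
  12 |  16 | baabbabcacbacbbcab
  13 |   3 | babbabbbbabcbbaabbabcacbacbbcab
  14 |   6 | babbbbabcbbaabbabcacbacbbcab
  15 |  20 | babcacbacbbcab
  16 |  11 | babcbbaabbabcacbacbbcab
  17 |  26 | bacbbcab
  18 |  15 | bbaabbabcacbacbbcab
  19 |   5 | bbabbbbabcbbaabbabcacbacbbcab
  20 |  19 | bbabcacbacbbcab
  21 |  10 | bbabcbbaabbabcacbacbbcab
  22 |   9 | bbbabcbbaabbabcacbacbbcab
  23 |   8 | bbbbabcbbaabbabcacbacbbcab
  24 |  29 | bbcab
  25 |  30 | bcab
  26 |  22 | bcacbacbbcab
  27 |  13 | bcbbaabbabcacbacbbcab
  28 |  31 | cab
  29 |   1 | cababbabbbbabcbbaabbabcacbacbbcab
  30 |  23 | cacbacbbcab
  31 |  25 | cbacbbcab
  32 |  14 | cbbaabbabcacbacbbcab
  33 |  28 | cbbcab

[17, 32, 2, 4, 18, 7, 21, 12, 0, 24, 27, 33, 16, 3, 6, 20, 11, 26, 15, 5, 19, 10, 9, 8, 29, 30, 22, 13, 31, 1, 23, 25, 14, 28]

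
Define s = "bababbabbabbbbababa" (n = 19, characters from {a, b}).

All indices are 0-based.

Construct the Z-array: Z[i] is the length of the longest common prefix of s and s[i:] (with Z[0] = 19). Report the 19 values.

[19, 0, 3, 0, 1, 3, 0, 1, 3, 0, 1, 1, 1, 5, 0, 4, 0, 2, 0]

Z[0]=19
i=1: i≥r, start 0; Z[1]=0
i=2: i≥r, start 0; Z[2]=3 grow→box=[2,5)
i=3: min(r-i=2, Z[1]=0)=0; Z[3]=0
i=4: min(r-i=1, Z[2]=3)=1; Z[4]=1
i=5: i≥r, start 0; Z[5]=3 grow→box=[5,8)
i=6: min(r-i=2, Z[1]=0)=0; Z[6]=0
i=7: min(r-i=1, Z[2]=3)=1; Z[7]=1
i=8: i≥r, start 0; Z[8]=3 grow→box=[8,11)
i=9: min(r-i=2, Z[1]=0)=0; Z[9]=0
i=10: min(r-i=1, Z[2]=3)=1; Z[10]=1
i=11: i≥r, start 0; Z[11]=1 grow→box=[11,12)
i=12: i≥r, start 0; Z[12]=1 grow→box=[12,13)
i=13: i≥r, start 0; Z[13]=5 grow→box=[13,18)
i=14: min(r-i=4, Z[1]=0)=0; Z[14]=0
i=15: min(r-i=3, Z[2]=3)=3; Z[15]=4 grow→box=[15,19)
i=16: min(r-i=3, Z[1]=0)=0; Z[16]=0
i=17: min(r-i=2, Z[2]=3)=2; Z[17]=2
i=18: min(r-i=1, Z[3]=0)=0; Z[18]=0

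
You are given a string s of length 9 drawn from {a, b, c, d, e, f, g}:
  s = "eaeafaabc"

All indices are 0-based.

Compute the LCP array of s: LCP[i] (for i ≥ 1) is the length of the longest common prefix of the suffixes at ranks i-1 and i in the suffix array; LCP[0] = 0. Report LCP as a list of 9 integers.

[0, 1, 1, 1, 0, 0, 0, 2, 0]

rank→(start, suffix):
  0 → (5, 'aabc')
  1 → (6, 'abc')
  2 → (1, 'aeafaabc')
  3 → (3, 'afaabc')
  4 → (7, 'bc')
  5 → (8, 'c')
  6 → (0, 'eaeafaabc')
  7 → (2, 'eafaabc')
  8 → (4, 'faabc')

SA = [5, 6, 1, 3, 7, 8, 0, 2, 4]
[i] adj suffixes → lcp
  [1] 5/6 → 1 ('a')
  [2] 6/1 → 1 ('a')
  [3] 1/3 → 1 ('a')
  [4] 3/7 → 0 ('')
  [5] 7/8 → 0 ('')
  [6] 8/0 → 0 ('')
  [7] 0/2 → 2 ('ea')
  [8] 2/4 → 0 ('')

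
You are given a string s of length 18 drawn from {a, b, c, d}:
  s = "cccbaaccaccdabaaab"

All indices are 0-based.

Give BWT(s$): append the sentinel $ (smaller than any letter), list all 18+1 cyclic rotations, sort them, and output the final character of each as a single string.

rank  rotation             last
    0  $cccbaaccaccdabaaab  b
    1  aaab$cccbaaccaccdab  b
    2  aab$cccbaaccaccdaba  a
    3  aaccaccdabaaab$cccb  b
    4  ab$cccbaaccaccdabaa  a
    5  abaaab$cccbaaccaccd  d
    6  accaccdabaaab$cccba  a
    7  accdabaaab$cccbaacc  c
    8  b$cccbaaccaccdabaaa  a
    9  baaab$cccbaaccaccda  a
   10  baaccaccdabaaab$ccc  c
   11  caccdabaaab$cccbaac  c
   12  cbaaccaccdabaaab$cc  c
   13  ccaccdabaaab$cccbaa  a
   14  ccbaaccaccdabaaab$c  c
   15  cccbaaccaccdabaaab$  $
   16  ccdabaaab$cccbaacca  a
   17  cdabaaab$cccbaaccac  c
   18  dabaaab$cccbaaccacc  c

bbabadacaacccac$acc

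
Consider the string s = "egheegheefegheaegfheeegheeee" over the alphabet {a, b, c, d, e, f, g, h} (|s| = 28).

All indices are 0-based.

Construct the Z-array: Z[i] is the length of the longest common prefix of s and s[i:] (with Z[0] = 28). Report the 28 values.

Z[0]=28
i=1: i≥r, start 0; Z[1]=0
i=2: i≥r, start 0; Z[2]=0
i=3: i≥r, start 0; Z[3]=1 extend→box=[3,4)
i=4: i≥r, start 0; Z[4]=5 extend→box=[4,9)
i=5: min(r-i=4, Z[1]=0)=0; Z[5]=0
i=6: min(r-i=3, Z[2]=0)=0; Z[6]=0
i=7: min(r-i=2, Z[3]=1)=1; Z[7]=1
i=8: min(r-i=1, Z[4]=5)=1; Z[8]=1
i=9: i≥r, start 0; Z[9]=0
i=10: i≥r, start 0; Z[10]=4 extend→box=[10,14)
i=11: min(r-i=3, Z[1]=0)=0; Z[11]=0
i=12: min(r-i=2, Z[2]=0)=0; Z[12]=0
i=13: min(r-i=1, Z[3]=1)=1; Z[13]=1
i=14: i≥r, start 0; Z[14]=0
i=15: i≥r, start 0; Z[15]=2 extend→box=[15,17)
i=16: min(r-i=1, Z[1]=0)=0; Z[16]=0
i=17: i≥r, start 0; Z[17]=0
i=18: i≥r, start 0; Z[18]=0
i=19: i≥r, start 0; Z[19]=1 extend→box=[19,20)
i=20: i≥r, start 0; Z[20]=1 extend→box=[20,21)
i=21: i≥r, start 0; Z[21]=5 extend→box=[21,26)
i=22: min(r-i=4, Z[1]=0)=0; Z[22]=0
i=23: min(r-i=3, Z[2]=0)=0; Z[23]=0
i=24: min(r-i=2, Z[3]=1)=1; Z[24]=1
i=25: min(r-i=1, Z[4]=5)=1; Z[25]=1
i=26: i≥r, start 0; Z[26]=1 extend→box=[26,27)
i=27: i≥r, start 0; Z[27]=1 extend→box=[27,28)

[28, 0, 0, 1, 5, 0, 0, 1, 1, 0, 4, 0, 0, 1, 0, 2, 0, 0, 0, 1, 1, 5, 0, 0, 1, 1, 1, 1]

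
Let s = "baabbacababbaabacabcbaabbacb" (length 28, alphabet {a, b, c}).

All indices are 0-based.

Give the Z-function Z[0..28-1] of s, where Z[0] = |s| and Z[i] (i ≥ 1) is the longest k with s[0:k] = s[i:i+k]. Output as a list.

[28, 0, 0, 1, 2, 0, 0, 0, 2, 0, 1, 4, 0, 0, 2, 0, 0, 0, 1, 0, 7, 0, 0, 1, 2, 0, 0, 1]

Z[0]=28
i=1: fresh scan; Z[1]=0
i=2: fresh scan; Z[2]=0
i=3: fresh scan; Z[3]=1 scan→box=[3,4)
i=4: fresh scan; Z[4]=2 scan→box=[4,6)
i=5: min(r-i=1, Z[1]=0)=0; Z[5]=0
i=6: fresh scan; Z[6]=0
i=7: fresh scan; Z[7]=0
i=8: fresh scan; Z[8]=2 scan→box=[8,10)
i=9: min(r-i=1, Z[1]=0)=0; Z[9]=0
i=10: fresh scan; Z[10]=1 scan→box=[10,11)
i=11: fresh scan; Z[11]=4 scan→box=[11,15)
i=12: min(r-i=3, Z[1]=0)=0; Z[12]=0
i=13: min(r-i=2, Z[2]=0)=0; Z[13]=0
i=14: min(r-i=1, Z[3]=1)=1; Z[14]=2 scan→box=[14,16)
i=15: min(r-i=1, Z[1]=0)=0; Z[15]=0
i=16: fresh scan; Z[16]=0
i=17: fresh scan; Z[17]=0
i=18: fresh scan; Z[18]=1 scan→box=[18,19)
i=19: fresh scan; Z[19]=0
i=20: fresh scan; Z[20]=7 scan→box=[20,27)
i=21: min(r-i=6, Z[1]=0)=0; Z[21]=0
i=22: min(r-i=5, Z[2]=0)=0; Z[22]=0
i=23: min(r-i=4, Z[3]=1)=1; Z[23]=1
i=24: min(r-i=3, Z[4]=2)=2; Z[24]=2
i=25: min(r-i=2, Z[5]=0)=0; Z[25]=0
i=26: min(r-i=1, Z[6]=0)=0; Z[26]=0
i=27: fresh scan; Z[27]=1 scan→box=[27,28)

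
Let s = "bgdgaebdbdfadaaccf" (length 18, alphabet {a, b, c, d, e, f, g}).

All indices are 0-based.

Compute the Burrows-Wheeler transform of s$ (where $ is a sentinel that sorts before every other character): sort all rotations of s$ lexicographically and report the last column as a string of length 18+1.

rank  rotation             last
    0  $bgdgaebdbdfadaaccf  f
    1  aaccf$bgdgaebdbdfad  d
    2  accf$bgdgaebdbdfada  a
    3  adaaccf$bgdgaebdbdf  f
    4  aebdbdfadaaccf$bgdg  g
    5  bdbdfadaaccf$bgdgae  e
    6  bdfadaaccf$bgdgaebd  d
    7  bgdgaebdbdfadaaccf$  $
    8  ccf$bgdgaebdbdfadaa  a
    9  cf$bgdgaebdbdfadaac  c
   10  daaccf$bgdgaebdbdfa  a
   11  dbdfadaaccf$bgdgaeb  b
   12  dfadaaccf$bgdgaebdb  b
   13  dgaebdbdfadaaccf$bg  g
   14  ebdbdfadaaccf$bgdga  a
   15  f$bgdgaebdbdfadaacc  c
   16  fadaaccf$bgdgaebdbd  d
   17  gaebdbdfadaaccf$bgd  d
   18  gdgaebdbdfadaaccf$b  b

fdafged$acabbgacddb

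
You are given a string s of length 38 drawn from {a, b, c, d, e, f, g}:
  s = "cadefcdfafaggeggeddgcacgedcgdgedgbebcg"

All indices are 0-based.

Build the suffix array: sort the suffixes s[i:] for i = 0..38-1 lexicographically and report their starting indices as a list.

[21, 1, 8, 10, 35, 33, 20, 0, 5, 36, 26, 22, 25, 17, 2, 6, 31, 18, 28, 34, 24, 16, 30, 3, 13, 7, 9, 4, 37, 32, 19, 27, 23, 15, 29, 12, 14, 11]

sorted suffixes:
  #0 SA[0]=21  'acgedcgdgedgbebcg'
  #1 SA[1]=1  'adefcdfafaggeggeddgcacgedcgdgedgbebcg'
  #2 SA[2]=8  'afaggeggeddgcacgedcgdgedgbebcg'
  #3 SA[3]=10  'aggeggeddgcacgedcgdgedgbebcg'
  #4 SA[4]=35  'bcg'
  #5 SA[5]=33  'bebcg'
  #6 SA[6]=20  'cacgedcgdgedgbebcg'
  #7 SA[7]=0  'cadefcdfafaggeggeddgcacgedcgdgedgbebcg'
  #8 SA[8]=5  'cdfafaggeggeddgcacgedcgdgedgbebcg'
  #9 SA[9]=36  'cg'
  #10 SA[10]=26  'cgdgedgbebcg'
  #11 SA[11]=22  'cgedcgdgedgbebcg'
  #12 SA[12]=25  'dcgdgedgbebcg'
  #13 SA[13]=17  'ddgcacgedcgdgedgbebcg'
  #14 SA[14]=2  'defcdfafaggeggeddgcacgedcgdgedgbebcg'
  #15 SA[15]=6  'dfafaggeggeddgcacgedcgdgedgbebcg'
  #16 SA[16]=31  'dgbebcg'
  #17 SA[17]=18  'dgcacgedcgdgedgbebcg'
  #18 SA[18]=28  'dgedgbebcg'
  #19 SA[19]=34  'ebcg'
  #20 SA[20]=24  'edcgdgedgbebcg'
  #21 SA[21]=16  'eddgcacgedcgdgedgbebcg'
  #22 SA[22]=30  'edgbebcg'
  #23 SA[23]=3  'efcdfafaggeggeddgcacgedcgdgedgbebcg'
  #24 SA[24]=13  'eggeddgcacgedcgdgedgbebcg'
  #25 SA[25]=7  'fafaggeggeddgcacgedcgdgedgbebcg'
  #26 SA[26]=9  'faggeggeddgcacgedcgdgedgbebcg'
  #27 SA[27]=4  'fcdfafaggeggeddgcacgedcgdgedgbebcg'
  #28 SA[28]=37  'g'
  #29 SA[29]=32  'gbebcg'
  #30 SA[30]=19  'gcacgedcgdgedgbebcg'
  #31 SA[31]=27  'gdgedgbebcg'
  #32 SA[32]=23  'gedcgdgedgbebcg'
  #33 SA[33]=15  'geddgcacgedcgdgedgbebcg'
  #34 SA[34]=29  'gedgbebcg'
  #35 SA[35]=12  'geggeddgcacgedcgdgedgbebcg'
  #36 SA[36]=14  'ggeddgcacgedcgdgedgbebcg'
  #37 SA[37]=11  'ggeggeddgcacgedcgdgedgbebcg'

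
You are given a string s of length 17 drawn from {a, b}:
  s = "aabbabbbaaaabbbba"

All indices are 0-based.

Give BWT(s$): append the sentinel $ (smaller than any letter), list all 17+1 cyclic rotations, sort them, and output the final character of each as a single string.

rank  rotation            last
    0  $aabbabbbaaaabbbba  a
    1  a$aabbabbbaaaabbbb  b
    2  aaaabbbba$aabbabbb  b
    3  aaabbbba$aabbabbba  a
    4  aabbabbbaaaabbbba$  $
    5  aabbbba$aabbabbbaa  a
    6  abbabbbaaaabbbba$a  a
    7  abbbaaaabbbba$aabb  b
    8  abbbba$aabbabbbaaa  a
    9  ba$aabbabbbaaaabbb  b
   10  baaaabbbba$aabbabb  b
   11  babbbaaaabbbba$aab  b
   12  bba$aabbabbbaaaabb  b
   13  bbaaaabbbba$aabbab  b
   14  bbabbbaaaabbbba$aa  a
   15  bbba$aabbabbbaaaab  b
   16  bbbaaaabbbba$aabba  a
   17  bbbba$aabbabbbaaaa  a

abba$aababbbbbabaa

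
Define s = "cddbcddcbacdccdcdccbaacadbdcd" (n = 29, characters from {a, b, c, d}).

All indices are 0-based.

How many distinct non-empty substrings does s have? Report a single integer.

rank→(start, suffix):
  0 → (20, 'aacadbdcd')
  1 → (21, 'acadbdcd')
  2 → (9, 'acdccdcdccbaacadbdcd')
  3 → (23, 'adbdcd')
  4 → (19, 'baacadbdcd')
  5 → (8, 'bacdccdcdccbaacadbdcd')
  6 → (3, 'bcddcbacdccdcdccbaacadbdcd')
  7 → (25, 'bdcd')
  8 → (22, 'cadbdcd')
  9 → (18, 'cbaacadbdcd')
  10 → (7, 'cbacdccdcdccbaacadbdcd')
  11 → (17, 'ccbaacadbdcd')
  12 → (12, 'ccdcdccbaacadbdcd')
  13 → (27, 'cd')
  14 → (15, 'cdccbaacadbdcd')
  15 → (10, 'cdccdcdccbaacadbdcd')
  16 → (13, 'cdcdccbaacadbdcd')
  17 → (0, 'cddbcddcbacdccdcdccbaacadbdcd')
  18 → (4, 'cddcbacdccdcdccbaacadbdcd')
  19 → (28, 'd')
  20 → (2, 'dbcddcbacdccdcdccbaacadbdcd')
  21 → (24, 'dbdcd')
  22 → (6, 'dcbacdccdcdccbaacadbdcd')
  23 → (16, 'dccbaacadbdcd')
  24 → (11, 'dccdcdccbaacadbdcd')
  25 → (26, 'dcd')
  26 → (14, 'dcdccbaacadbdcd')
  27 → (1, 'ddbcddcbacdccdcdccbaacadbdcd')
  28 → (5, 'ddcbacdccdcdccbaacadbdcd')

SA = [20, 21, 9, 23, 19, 8, 3, 25, 22, 18, 7, 17, 12, 27, 15, 10, 13, 0, 4, 28, 2, 24, 6, 16, 11, 26, 14, 1, 5]
[i] adj suffixes → lcp
  [1] 20/21 → 1 ('a')
  [2] 21/9 → 2 ('ac')
  [3] 9/23 → 1 ('a')
  [4] 23/19 → 0 ('')
  [5] 19/8 → 2 ('ba')
  [6] 8/3 → 1 ('b')
  [7] 3/25 → 1 ('b')
  [8] 25/22 → 0 ('')
  [9] 22/18 → 1 ('c')
  [10] 18/7 → 3 ('cba')
  [11] 7/17 → 1 ('c')
  [12] 17/12 → 2 ('cc')
  [13] 12/27 → 1 ('c')
  [14] 27/15 → 2 ('cd')
  [15] 15/10 → 4 ('cdcc')
  [16] 10/13 → 3 ('cdc')
  [17] 13/0 → 2 ('cd')
  [18] 0/4 → 3 ('cdd')
  [19] 4/28 → 0 ('')
  [20] 28/2 → 1 ('d')
  [21] 2/24 → 2 ('db')
  [22] 24/6 → 1 ('d')
  [23] 6/16 → 2 ('dc')
  [24] 16/11 → 3 ('dcc')
  [25] 11/26 → 2 ('dc')
  [26] 26/14 → 3 ('dcd')
  [27] 14/1 → 1 ('d')
  [28] 1/5 → 2 ('dd')

n(n+1)/2 = 29·30/2 = 435
Σ LCP = 0 + 1 + 2 + 1 + 0 + 2 + 1 + 1 + 0 + 1 + 3 + 1 + 2 + 1 + 2 + 4 + 3 + 2 + 3 + 0 + 1 + 2 + 1 + 2 + 3 + 2 + 3 + 1 + 2 = 47
distinct = 435 − 47 = 388

388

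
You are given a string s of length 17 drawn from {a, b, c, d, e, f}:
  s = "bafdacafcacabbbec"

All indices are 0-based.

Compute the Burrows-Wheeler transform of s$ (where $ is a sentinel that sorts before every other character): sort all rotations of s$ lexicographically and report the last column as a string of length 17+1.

rank  rotation            last
    0  $bafdacafcacabbbec  c
    1  abbbec$bafdacafcac  c
    2  acabbbec$bafdacafc  c
    3  acafcacabbbec$bafd  d
    4  afcacabbbec$bafdac  c
    5  afdacafcacabbbec$b  b
    6  bafdacafcacabbbec$  $
    7  bbbec$bafdacafcaca  a
    8  bbec$bafdacafcacab  b
    9  bec$bafdacafcacabb  b
   10  c$bafdacafcacabbbe  e
   11  cabbbec$bafdacafca  a
   12  cacabbbec$bafdacaf  f
   13  cafcacabbbec$bafda  a
   14  dacafcacabbbec$baf  f
   15  ec$bafdacafcacabbb  b
   16  fcacabbbec$bafdaca  a
   17  fdacafcacabbbec$ba  a

cccdcb$abbeafafbaa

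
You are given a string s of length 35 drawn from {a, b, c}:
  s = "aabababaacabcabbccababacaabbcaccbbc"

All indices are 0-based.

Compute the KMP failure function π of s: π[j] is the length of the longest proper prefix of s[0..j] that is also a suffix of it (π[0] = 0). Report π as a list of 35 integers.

π[0] = 0
j=1 s[j]='a': π[1]=1 (border 'a')
j=2 s[j]='b': k: 1→0; π[2]=0 (border '')
j=3 s[j]='a': π[3]=1 (border 'a')
j=4 s[j]='b': k: 1→0; π[4]=0 (border '')
j=5 s[j]='a': π[5]=1 (border 'a')
j=6 s[j]='b': k: 1→0; π[6]=0 (border '')
j=7 s[j]='a': π[7]=1 (border 'a')
j=8 s[j]='a': π[8]=2 (border 'aa')
j=9 s[j]='c': k: 2→1→0; π[9]=0 (border '')
j=10 s[j]='a': π[10]=1 (border 'a')
j=11 s[j]='b': k: 1→0; π[11]=0 (border '')
j=12 s[j]='c': π[12]=0 (border '')
j=13 s[j]='a': π[13]=1 (border 'a')
j=14 s[j]='b': k: 1→0; π[14]=0 (border '')
j=15 s[j]='b': π[15]=0 (border '')
j=16 s[j]='c': π[16]=0 (border '')
j=17 s[j]='c': π[17]=0 (border '')
j=18 s[j]='a': π[18]=1 (border 'a')
j=19 s[j]='b': k: 1→0; π[19]=0 (border '')
j=20 s[j]='a': π[20]=1 (border 'a')
j=21 s[j]='b': k: 1→0; π[21]=0 (border '')
j=22 s[j]='a': π[22]=1 (border 'a')
j=23 s[j]='c': k: 1→0; π[23]=0 (border '')
j=24 s[j]='a': π[24]=1 (border 'a')
j=25 s[j]='a': π[25]=2 (border 'aa')
j=26 s[j]='b': π[26]=3 (border 'aab')
j=27 s[j]='b': k: 3→0; π[27]=0 (border '')
j=28 s[j]='c': π[28]=0 (border '')
j=29 s[j]='a': π[29]=1 (border 'a')
j=30 s[j]='c': k: 1→0; π[30]=0 (border '')
j=31 s[j]='c': π[31]=0 (border '')
j=32 s[j]='b': π[32]=0 (border '')
j=33 s[j]='b': π[33]=0 (border '')
j=34 s[j]='c': π[34]=0 (border '')

[0, 1, 0, 1, 0, 1, 0, 1, 2, 0, 1, 0, 0, 1, 0, 0, 0, 0, 1, 0, 1, 0, 1, 0, 1, 2, 3, 0, 0, 1, 0, 0, 0, 0, 0]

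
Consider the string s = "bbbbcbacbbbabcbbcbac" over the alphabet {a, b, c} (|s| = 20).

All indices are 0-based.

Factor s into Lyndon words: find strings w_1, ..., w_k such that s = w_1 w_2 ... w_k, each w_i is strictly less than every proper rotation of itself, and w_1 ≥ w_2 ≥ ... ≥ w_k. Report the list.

emit factor 1: 'bbbbc' (i=0, period=5)
emit factor 2: 'b' (i=5, period=1)
emit factor 3: 'acbbb' (i=6, period=5)
emit factor 4: 'abcbbcbac' (i=11, period=9)

["bbbbc", "b", "acbbb", "abcbbcbac"]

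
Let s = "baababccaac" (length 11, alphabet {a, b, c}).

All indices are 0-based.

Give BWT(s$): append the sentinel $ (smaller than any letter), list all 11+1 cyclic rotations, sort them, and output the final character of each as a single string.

cbcaba$aaacb

rank  rotation      last
    0  $baababccaac  c
    1  aababccaac$b  b
    2  aac$baababcc  c
    3  ababccaac$ba  a
    4  abccaac$baab  b
    5  ac$baababcca  a
    6  baababccaac$  $
    7  babccaac$baa  a
    8  bccaac$baaba  a
    9  c$baababccaa  a
   10  caac$baababc  c
   11  ccaac$baabab  b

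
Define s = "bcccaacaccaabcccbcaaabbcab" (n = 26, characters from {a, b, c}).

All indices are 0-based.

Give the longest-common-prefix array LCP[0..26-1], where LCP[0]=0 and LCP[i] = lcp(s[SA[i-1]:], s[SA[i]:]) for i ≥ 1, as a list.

sorted suffixes:
  #0 SA[0]=18  'aaabbcab'
  #1 SA[1]=19  'aabbcab'
  #2 SA[2]=10  'aabcccbcaaabbcab'
  #3 SA[3]=4  'aacaccaabcccbcaaabbcab'
  #4 SA[4]=24  'ab'
  #5 SA[5]=20  'abbcab'
  #6 SA[6]=11  'abcccbcaaabbcab'
  #7 SA[7]=5  'acaccaabcccbcaaabbcab'
  #8 SA[8]=7  'accaabcccbcaaabbcab'
  #9 SA[9]=25  'b'
  #10 SA[10]=21  'bbcab'
  #11 SA[11]=16  'bcaaabbcab'
  #12 SA[12]=22  'bcab'
  #13 SA[13]=0  'bcccaacaccaabcccbcaaabbcab'
  #14 SA[14]=12  'bcccbcaaabbcab'
  #15 SA[15]=17  'caaabbcab'
  #16 SA[16]=9  'caabcccbcaaabbcab'
  #17 SA[17]=3  'caacaccaabcccbcaaabbcab'
  #18 SA[18]=23  'cab'
  #19 SA[19]=6  'caccaabcccbcaaabbcab'
  #20 SA[20]=15  'cbcaaabbcab'
  #21 SA[21]=8  'ccaabcccbcaaabbcab'
  #22 SA[22]=2  'ccaacaccaabcccbcaaabbcab'
  #23 SA[23]=14  'ccbcaaabbcab'
  #24 SA[24]=1  'cccaacaccaabcccbcaaabbcab'
  #25 SA[25]=13  'cccbcaaabbcab'

SA = [18, 19, 10, 4, 24, 20, 11, 5, 7, 25, 21, 16, 22, 0, 12, 17, 9, 3, 23, 6, 15, 8, 2, 14, 1, 13]
[i] adj suffixes → lcp
  [1] 18/19 → 2 ('aa')
  [2] 19/10 → 3 ('aab')
  [3] 10/4 → 2 ('aa')
  [4] 4/24 → 1 ('a')
  [5] 24/20 → 2 ('ab')
  [6] 20/11 → 2 ('ab')
  [7] 11/5 → 1 ('a')
  [8] 5/7 → 2 ('ac')
  [9] 7/25 → 0 ('')
  [10] 25/21 → 1 ('b')
  [11] 21/16 → 1 ('b')
  [12] 16/22 → 3 ('bca')
  [13] 22/0 → 2 ('bc')
  [14] 0/12 → 4 ('bccc')
  [15] 12/17 → 0 ('')
  [16] 17/9 → 3 ('caa')
  [17] 9/3 → 3 ('caa')
  [18] 3/23 → 2 ('ca')
  [19] 23/6 → 2 ('ca')
  [20] 6/15 → 1 ('c')
  [21] 15/8 → 1 ('c')
  [22] 8/2 → 4 ('ccaa')
  [23] 2/14 → 2 ('cc')
  [24] 14/1 → 2 ('cc')
  [25] 1/13 → 3 ('ccc')

[0, 2, 3, 2, 1, 2, 2, 1, 2, 0, 1, 1, 3, 2, 4, 0, 3, 3, 2, 2, 1, 1, 4, 2, 2, 3]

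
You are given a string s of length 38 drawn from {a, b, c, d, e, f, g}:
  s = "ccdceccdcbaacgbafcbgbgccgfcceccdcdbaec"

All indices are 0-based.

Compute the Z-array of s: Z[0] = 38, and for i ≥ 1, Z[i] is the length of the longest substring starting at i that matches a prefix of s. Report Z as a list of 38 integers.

[38, 1, 0, 1, 0, 4, 1, 0, 1, 0, 0, 0, 1, 0, 0, 0, 0, 1, 0, 0, 0, 0, 2, 1, 0, 0, 2, 1, 0, 4, 1, 0, 1, 0, 0, 0, 0, 1]

Z[0]=38
i=1: fresh scan; Z[1]=1 extend→box=[1,2)
i=2: fresh scan; Z[2]=0
i=3: fresh scan; Z[3]=1 extend→box=[3,4)
i=4: fresh scan; Z[4]=0
i=5: fresh scan; Z[5]=4 extend→box=[5,9)
i=6: min(r-i=3, Z[1]=1)=1; Z[6]=1
i=7: min(r-i=2, Z[2]=0)=0; Z[7]=0
i=8: min(r-i=1, Z[3]=1)=1; Z[8]=1
i=9: fresh scan; Z[9]=0
i=10: fresh scan; Z[10]=0
i=11: fresh scan; Z[11]=0
i=12: fresh scan; Z[12]=1 extend→box=[12,13)
i=13: fresh scan; Z[13]=0
i=14: fresh scan; Z[14]=0
i=15: fresh scan; Z[15]=0
i=16: fresh scan; Z[16]=0
i=17: fresh scan; Z[17]=1 extend→box=[17,18)
i=18: fresh scan; Z[18]=0
i=19: fresh scan; Z[19]=0
i=20: fresh scan; Z[20]=0
i=21: fresh scan; Z[21]=0
i=22: fresh scan; Z[22]=2 extend→box=[22,24)
i=23: min(r-i=1, Z[1]=1)=1; Z[23]=1
i=24: fresh scan; Z[24]=0
i=25: fresh scan; Z[25]=0
i=26: fresh scan; Z[26]=2 extend→box=[26,28)
i=27: min(r-i=1, Z[1]=1)=1; Z[27]=1
i=28: fresh scan; Z[28]=0
i=29: fresh scan; Z[29]=4 extend→box=[29,33)
i=30: min(r-i=3, Z[1]=1)=1; Z[30]=1
i=31: min(r-i=2, Z[2]=0)=0; Z[31]=0
i=32: min(r-i=1, Z[3]=1)=1; Z[32]=1
i=33: fresh scan; Z[33]=0
i=34: fresh scan; Z[34]=0
i=35: fresh scan; Z[35]=0
i=36: fresh scan; Z[36]=0
i=37: fresh scan; Z[37]=1 extend→box=[37,38)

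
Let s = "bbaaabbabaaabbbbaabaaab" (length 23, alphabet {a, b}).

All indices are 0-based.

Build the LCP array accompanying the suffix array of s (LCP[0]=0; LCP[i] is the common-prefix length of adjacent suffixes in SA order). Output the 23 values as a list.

rank | idx | suffix
   0 |  19 | aaab
   1 |   2 | aaabbabaaabbbbaabaaab
   2 |   9 | aaabbbbaabaaab
   3 |  20 | aab
   4 |  16 | aabaaab
   5 |   3 | aabbabaaabbbbaabaaab
   6 |  10 | aabbbbaabaaab
   7 |  21 | ab
   8 |  17 | abaaab
   9 |   7 | abaaabbbbaabaaab
  10 |   4 | abbabaaabbbbaabaaab
  11 |  11 | abbbbaabaaab
  12 |  22 | b
  13 |  18 | baaab
  14 |   1 | baaabbabaaabbbbaabaaab
  15 |   8 | baaabbbbaabaaab
  16 |  15 | baabaaab
  17 |   6 | babaaabbbbaabaaab
  18 |   0 | bbaaabbabaaabbbbaabaaab
  19 |  14 | bbaabaaab
  20 |   5 | bbabaaabbbbaabaaab
  21 |  13 | bbbaabaaab
  22 |  12 | bbbbaabaaab

SA = [19, 2, 9, 20, 16, 3, 10, 21, 17, 7, 4, 11, 22, 18, 1, 8, 15, 6, 0, 14, 5, 13, 12]
[i] adj suffixes → lcp
  [1] 19/2 → 4 ('aaab')
  [2] 2/9 → 5 ('aaabb')
  [3] 9/20 → 2 ('aa')
  [4] 20/16 → 3 ('aab')
  [5] 16/3 → 3 ('aab')
  [6] 3/10 → 4 ('aabb')
  [7] 10/21 → 1 ('a')
  [8] 21/17 → 2 ('ab')
  [9] 17/7 → 6 ('abaaab')
  [10] 7/4 → 2 ('ab')
  [11] 4/11 → 3 ('abb')
  [12] 11/22 → 0 ('')
  [13] 22/18 → 1 ('b')
  [14] 18/1 → 5 ('baaab')
  [15] 1/8 → 6 ('baaabb')
  [16] 8/15 → 3 ('baa')
  [17] 15/6 → 2 ('ba')
  [18] 6/0 → 1 ('b')
  [19] 0/14 → 4 ('bbaa')
  [20] 14/5 → 3 ('bba')
  [21] 5/13 → 2 ('bb')
  [22] 13/12 → 3 ('bbb')

[0, 4, 5, 2, 3, 3, 4, 1, 2, 6, 2, 3, 0, 1, 5, 6, 3, 2, 1, 4, 3, 2, 3]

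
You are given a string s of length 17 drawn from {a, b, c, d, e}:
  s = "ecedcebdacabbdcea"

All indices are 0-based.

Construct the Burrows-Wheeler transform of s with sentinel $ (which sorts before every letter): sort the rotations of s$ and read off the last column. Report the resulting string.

rank  rotation            last
    0  $ecedcebdacabbdcea  a
    1  a$ecedcebdacabbdce  e
    2  abbdcea$ecedcebdac  c
    3  acabbdcea$ecedcebd  d
    4  bbdcea$ecedcebdaca  a
    5  bdacabbdcea$ecedce  e
    6  bdcea$ecedcebdacab  b
    7  cabbdcea$ecedcebda  a
    8  cea$ecedcebdacabbd  d
    9  cebdacabbdcea$eced  d
   10  cedcebdacabbdcea$e  e
   11  dacabbdcea$ecedceb  b
   12  dcea$ecedcebdacabb  b
   13  dcebdacabbdcea$ece  e
   14  ea$ecedcebdacabbdc  c
   15  ebdacabbdcea$ecedc  c
   16  ecedcebdacabbdcea$  $
   17  edcebdacabbdcea$ec  c

aecdaebaddebbecc$c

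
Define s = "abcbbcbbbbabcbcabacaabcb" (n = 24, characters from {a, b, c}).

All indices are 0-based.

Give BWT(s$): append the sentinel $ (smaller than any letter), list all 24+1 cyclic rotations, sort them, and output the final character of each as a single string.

bcca$bbcbabbcccabaaabbbbb

rank  rotation                   last
    0  $abcbbcbbbbabcbcabacaabcb  b
    1  aabcb$abcbbcbbbbabcbcabac  c
    2  abacaabcb$abcbbcbbbbabcbc  c
    3  abcb$abcbbcbbbbabcbcabaca  a
    4  abcbbcbbbbabcbcabacaabcb$  $
    5  abcbcabacaabcb$abcbbcbbbb  b
    6  acaabcb$abcbbcbbbbabcbcab  b
    7  b$abcbbcbbbbabcbcabacaabc  c
    8  babcbcabacaabcb$abcbbcbbb  b
    9  bacaabcb$abcbbcbbbbabcbca  a
   10  bbabcbcabacaabcb$abcbbcbb  b
   11  bbbabcbcabacaabcb$abcbbcb  b
   12  bbbbabcbcabacaabcb$abcbbc  c
   13  bbcbbbbabcbcabacaabcb$abc  c
   14  bcabacaabcb$abcbbcbbbbabc  c
   15  bcb$abcbbcbbbbabcbcabacaa  a
   16  bcbbbbabcbcabacaabcb$abcb  b
   17  bcbbcbbbbabcbcabacaabcb$a  a
   18  bcbcabacaabcb$abcbbcbbbba  a
   19  caabcb$abcbbcbbbbabcbcaba  a
   20  cabacaabcb$abcbbcbbbbabcb  b
   21  cb$abcbbcbbbbabcbcabacaab  b
   22  cbbbbabcbcabacaabcb$abcbb  b
   23  cbbcbbbbabcbcabacaabcb$ab  b
   24  cbcabacaabcb$abcbbcbbbbab  b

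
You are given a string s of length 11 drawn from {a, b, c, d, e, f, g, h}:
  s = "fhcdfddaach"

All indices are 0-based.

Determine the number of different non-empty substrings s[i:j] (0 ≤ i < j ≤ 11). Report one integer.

60

rank→(start, suffix):
  0 → (7, 'aach')
  1 → (8, 'ach')
  2 → (2, 'cdfddaach')
  3 → (9, 'ch')
  4 → (6, 'daach')
  5 → (5, 'ddaach')
  6 → (3, 'dfddaach')
  7 → (4, 'fddaach')
  8 → (0, 'fhcdfddaach')
  9 → (10, 'h')
  10 → (1, 'hcdfddaach')

SA = [7, 8, 2, 9, 6, 5, 3, 4, 0, 10, 1]
i: (SA[i-1],SA[i]) lcp shared
  1: (7,8) 1 'a'
  2: (8,2) 0 ''
  3: (2,9) 1 'c'
  4: (9,6) 0 ''
  5: (6,5) 1 'd'
  6: (5,3) 1 'd'
  7: (3,4) 0 ''
  8: (4,0) 1 'f'
  9: (0,10) 0 ''
  10: (10,1) 1 'h'

n(n+1)/2 = 11·12/2 = 66
Σ LCP = 0 + 1 + 0 + 1 + 0 + 1 + 1 + 0 + 1 + 0 + 1 = 6
distinct = 66 − 6 = 60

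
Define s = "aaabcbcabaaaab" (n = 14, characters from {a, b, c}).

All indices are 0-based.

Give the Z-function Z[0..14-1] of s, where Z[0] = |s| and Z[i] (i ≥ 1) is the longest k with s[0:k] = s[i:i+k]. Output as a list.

[14, 2, 1, 0, 0, 0, 0, 1, 0, 3, 4, 2, 1, 0]

Z[0]=14
i=1: fresh scan; Z[1]=2 grow→box=[1,3)
i=2: min(r-i=1, Z[1]=2)=1; Z[2]=1
i=3: fresh scan; Z[3]=0
i=4: fresh scan; Z[4]=0
i=5: fresh scan; Z[5]=0
i=6: fresh scan; Z[6]=0
i=7: fresh scan; Z[7]=1 grow→box=[7,8)
i=8: fresh scan; Z[8]=0
i=9: fresh scan; Z[9]=3 grow→box=[9,12)
i=10: min(r-i=2, Z[1]=2)=2; Z[10]=4 grow→box=[10,14)
i=11: min(r-i=3, Z[1]=2)=2; Z[11]=2
i=12: min(r-i=2, Z[2]=1)=1; Z[12]=1
i=13: min(r-i=1, Z[3]=0)=0; Z[13]=0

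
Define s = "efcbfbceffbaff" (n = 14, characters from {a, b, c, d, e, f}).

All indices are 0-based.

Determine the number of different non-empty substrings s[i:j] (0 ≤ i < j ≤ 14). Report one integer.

rank→(start, suffix):
  0 → (11, 'aff')
  1 → (10, 'baff')
  2 → (5, 'bceffbaff')
  3 → (3, 'bfbceffbaff')
  4 → (2, 'cbfbceffbaff')
  5 → (6, 'ceffbaff')
  6 → (0, 'efcbfbceffbaff')
  7 → (7, 'effbaff')
  8 → (13, 'f')
  9 → (9, 'fbaff')
  10 → (4, 'fbceffbaff')
  11 → (1, 'fcbfbceffbaff')
  12 → (12, 'ff')
  13 → (8, 'ffbaff')

SA = [11, 10, 5, 3, 2, 6, 0, 7, 13, 9, 4, 1, 12, 8]
[i] adj suffixes → lcp
  [1] 11/10 → 0 ('')
  [2] 10/5 → 1 ('b')
  [3] 5/3 → 1 ('b')
  [4] 3/2 → 0 ('')
  [5] 2/6 → 1 ('c')
  [6] 6/0 → 0 ('')
  [7] 0/7 → 2 ('ef')
  [8] 7/13 → 0 ('')
  [9] 13/9 → 1 ('f')
  [10] 9/4 → 2 ('fb')
  [11] 4/1 → 1 ('f')
  [12] 1/12 → 1 ('f')
  [13] 12/8 → 2 ('ff')

n(n+1)/2 = 14·15/2 = 105
Σ LCP = 0 + 0 + 1 + 1 + 0 + 1 + 0 + 2 + 0 + 1 + 2 + 1 + 1 + 2 = 12
distinct = 105 − 12 = 93

93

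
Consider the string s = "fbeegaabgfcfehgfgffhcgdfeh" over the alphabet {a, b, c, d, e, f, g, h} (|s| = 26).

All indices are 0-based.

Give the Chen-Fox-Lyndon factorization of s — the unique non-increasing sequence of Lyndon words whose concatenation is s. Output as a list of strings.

emit factor 1: 'f' (i=0, period=1)
emit factor 2: 'beeg' (i=1, period=4)
emit factor 3: 'aabgfcfehgfgffhcgdfeh' (i=5, period=21)

["f", "beeg", "aabgfcfehgfgffhcgdfeh"]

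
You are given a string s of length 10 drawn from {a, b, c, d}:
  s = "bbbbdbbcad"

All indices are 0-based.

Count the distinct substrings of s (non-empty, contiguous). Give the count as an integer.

45

rank→(start, suffix):
  0 → (8, 'ad')
  1 → (0, 'bbbbdbbcad')
  2 → (1, 'bbbdbbcad')
  3 → (5, 'bbcad')
  4 → (2, 'bbdbbcad')
  5 → (6, 'bcad')
  6 → (3, 'bdbbcad')
  7 → (7, 'cad')
  8 → (9, 'd')
  9 → (4, 'dbbcad')

SA = [8, 0, 1, 5, 2, 6, 3, 7, 9, 4]
[i] adj suffixes → lcp
  [1] 8/0 → 0 ('')
  [2] 0/1 → 3 ('bbb')
  [3] 1/5 → 2 ('bb')
  [4] 5/2 → 2 ('bb')
  [5] 2/6 → 1 ('b')
  [6] 6/3 → 1 ('b')
  [7] 3/7 → 0 ('')
  [8] 7/9 → 0 ('')
  [9] 9/4 → 1 ('d')

n(n+1)/2 = 10·11/2 = 55
Σ LCP = 0 + 0 + 3 + 2 + 2 + 1 + 1 + 0 + 0 + 1 = 10
distinct = 55 − 10 = 45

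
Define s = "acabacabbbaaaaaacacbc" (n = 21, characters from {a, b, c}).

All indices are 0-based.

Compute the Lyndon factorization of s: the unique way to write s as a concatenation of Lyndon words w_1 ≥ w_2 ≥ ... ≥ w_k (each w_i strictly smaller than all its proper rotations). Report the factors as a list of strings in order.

emit factor 1: 'ac' (i=0, period=2)
emit factor 2: 'abacabbb' (i=2, period=8)
emit factor 3: 'aaaaaacacbc' (i=10, period=11)

["ac", "abacabbb", "aaaaaacacbc"]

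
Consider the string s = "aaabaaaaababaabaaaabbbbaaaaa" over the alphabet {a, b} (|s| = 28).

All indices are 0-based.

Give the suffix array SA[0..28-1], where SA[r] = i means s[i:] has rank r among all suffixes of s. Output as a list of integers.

[27, 26, 25, 24, 23, 4, 5, 15, 0, 6, 16, 1, 12, 7, 17, 2, 13, 10, 8, 18, 22, 3, 14, 11, 9, 21, 20, 19]

sorted suffixes:
  #0 SA[0]=27  'a'
  #1 SA[1]=26  'aa'
  #2 SA[2]=25  'aaa'
  #3 SA[3]=24  'aaaa'
  #4 SA[4]=23  'aaaaa'
  #5 SA[5]=4  'aaaaababaabaaaabbbbaaaaa'
  #6 SA[6]=5  'aaaababaabaaaabbbbaaaaa'
  #7 SA[7]=15  'aaaabbbbaaaaa'
  #8 SA[8]=0  'aaabaaaaababaabaaaabbbbaaaaa'
  #9 SA[9]=6  'aaababaabaaaabbbbaaaaa'
  #10 SA[10]=16  'aaabbbbaaaaa'
  #11 SA[11]=1  'aabaaaaababaabaaaabbbbaaaaa'
  #12 SA[12]=12  'aabaaaabbbbaaaaa'
  #13 SA[13]=7  'aababaabaaaabbbbaaaaa'
  #14 SA[14]=17  'aabbbbaaaaa'
  #15 SA[15]=2  'abaaaaababaabaaaabbbbaaaaa'
  #16 SA[16]=13  'abaaaabbbbaaaaa'
  #17 SA[17]=10  'abaabaaaabbbbaaaaa'
  #18 SA[18]=8  'ababaabaaaabbbbaaaaa'
  #19 SA[19]=18  'abbbbaaaaa'
  #20 SA[20]=22  'baaaaa'
  #21 SA[21]=3  'baaaaababaabaaaabbbbaaaaa'
  #22 SA[22]=14  'baaaabbbbaaaaa'
  #23 SA[23]=11  'baabaaaabbbbaaaaa'
  #24 SA[24]=9  'babaabaaaabbbbaaaaa'
  #25 SA[25]=21  'bbaaaaa'
  #26 SA[26]=20  'bbbaaaaa'
  #27 SA[27]=19  'bbbbaaaaa'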